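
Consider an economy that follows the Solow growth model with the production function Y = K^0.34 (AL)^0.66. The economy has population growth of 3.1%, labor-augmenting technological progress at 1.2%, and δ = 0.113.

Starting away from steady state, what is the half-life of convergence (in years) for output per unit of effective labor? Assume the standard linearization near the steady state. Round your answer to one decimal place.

Near the steady state the convergence rate is λ = (1 − α)(n + g + δ).
λ = (1 − 0.34) × 0.156 = 0.66 × 0.156 = 0.10296
Half-life = ln 2 / λ = 0.6931 / 0.10296 ≈ 6.73 years

about 6.7 years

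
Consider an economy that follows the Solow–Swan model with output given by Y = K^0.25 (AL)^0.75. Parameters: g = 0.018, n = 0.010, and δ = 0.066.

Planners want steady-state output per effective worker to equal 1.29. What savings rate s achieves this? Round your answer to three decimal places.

s ≈ 0.202

In steady state, investment equals break-even investment: s·k^α = (n + g + δ)·k.
Since y* = [s/(n + g + δ)]^(α/(1−α)), we have s/(n + g + δ) = (y*)^((1−α)/α) = 1.29^3 = 2.1467.
Therefore s = 2.1467 × (n + g + δ) = 2.1467 × 0.094 = 0.2018.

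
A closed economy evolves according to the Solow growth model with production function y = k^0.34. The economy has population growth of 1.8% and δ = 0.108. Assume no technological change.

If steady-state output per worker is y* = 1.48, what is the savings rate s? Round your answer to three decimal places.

s ≈ 0.270

Steady state requires s·f(k) = (n + δ)·k, i.e. s·k^α = (n + δ)·k.
Since y* = [s/(n + δ)]^(α/(1−α)), we have s/(n + δ) = (y*)^((1−α)/α) = 1.48^1.9412 = 2.1405.
Therefore s = 2.1405 × (n + δ) = 2.1405 × 0.126 = 0.2697.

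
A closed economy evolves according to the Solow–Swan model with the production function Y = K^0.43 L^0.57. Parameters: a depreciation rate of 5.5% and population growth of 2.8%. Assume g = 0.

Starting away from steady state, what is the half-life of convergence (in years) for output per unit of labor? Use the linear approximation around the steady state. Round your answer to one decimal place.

Near the steady state the convergence rate is λ = (1 − α)(n + δ).
λ = (1 − 0.43) × 0.083 = 0.57 × 0.083 = 0.04731
Half-life = ln 2 / λ = 0.6931 / 0.04731 ≈ 14.65 years

half-life ≈ 14.7 years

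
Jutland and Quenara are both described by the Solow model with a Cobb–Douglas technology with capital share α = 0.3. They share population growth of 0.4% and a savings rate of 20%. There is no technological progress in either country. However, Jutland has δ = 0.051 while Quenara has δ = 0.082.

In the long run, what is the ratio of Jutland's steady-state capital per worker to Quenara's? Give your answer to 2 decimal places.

Steady-state k* = [s/(n + δ)]^(1/(1−α)), so the ratio is [ (s_J/(n + δ)_J) / (s_Q/(n + δ)_Q) ]^1.4286.
s_J/(n + δ)_J = 0.20/0.055 = 3.6364; s_Q/(n + δ)_Q = 0.20/0.086 = 2.3256.
Ratio = (3.6364/2.3256)^1.4286 = 1.5636^1.4286 ≈ 1.8938

k*_J / k*_Q ≈ 1.89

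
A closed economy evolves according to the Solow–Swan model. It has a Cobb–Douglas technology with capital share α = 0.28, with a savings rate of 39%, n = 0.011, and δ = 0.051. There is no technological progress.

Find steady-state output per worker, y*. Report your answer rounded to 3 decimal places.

In steady state, investment equals break-even investment: s·k^α = (n + δ)·k.
Rearranging, k^(1−α) = s / (n + δ).
k^0.72 = 0.39 / (0.011 + 0.051) = 0.39 / 0.062 = 6.2903
k* = 6.2903^(1/0.72) ≈ 12.8607
y* = (k*)^α = 12.8607^0.28 ≈ 2.0445

y* = 2.045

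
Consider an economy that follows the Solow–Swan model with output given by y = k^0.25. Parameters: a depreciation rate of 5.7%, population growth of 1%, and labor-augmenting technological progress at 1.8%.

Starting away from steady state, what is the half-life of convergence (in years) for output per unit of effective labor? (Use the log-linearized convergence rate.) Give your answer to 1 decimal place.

about 10.9 years

Near the steady state the convergence rate is λ = (1 − α)(n + g + δ).
λ = (1 − 0.25) × 0.085 = 0.75 × 0.085 = 0.06375
Half-life = ln 2 / λ = 0.6931 / 0.06375 ≈ 10.87 years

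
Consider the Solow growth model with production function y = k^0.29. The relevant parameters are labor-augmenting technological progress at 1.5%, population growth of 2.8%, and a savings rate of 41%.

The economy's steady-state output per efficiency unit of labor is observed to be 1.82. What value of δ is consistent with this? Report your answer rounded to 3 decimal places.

Steady state requires s·f(k) = (n + g + δ)·k, i.e. s·k^α = (n + g + δ)·k.
Since y* = [s/(n + g + δ)]^(α/(1−α)), we have s/(n + g + δ) = (y*)^((1−α)/α) = 1.82^2.4483 = 4.3324.
Therefore n + g + δ = s / 4.3324 = 0.41 / 4.3324 = 0.0946, so δ = 0.0946 − 0.043 = 0.0516.

δ ≈ 0.052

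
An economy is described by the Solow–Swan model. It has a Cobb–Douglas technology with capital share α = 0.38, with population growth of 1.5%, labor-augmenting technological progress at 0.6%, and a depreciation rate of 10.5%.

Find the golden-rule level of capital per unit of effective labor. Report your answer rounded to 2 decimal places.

k_gold ≈ 5.93

The golden rule sets f'(k) = n + g + δ, i.e. α·k^(α−1) = n + g + δ.
So k^(1−α) = α / (n + g + δ) = 0.38 / 0.126 = 3.0159.
k_gold = 3.0159^(1/0.62) ≈ 5.9327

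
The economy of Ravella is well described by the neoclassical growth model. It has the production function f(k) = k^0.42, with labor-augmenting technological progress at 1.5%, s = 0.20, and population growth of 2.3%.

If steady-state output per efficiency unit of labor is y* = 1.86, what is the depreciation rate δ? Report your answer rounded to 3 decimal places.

δ ≈ 0.047

In steady state, investment equals break-even investment: s·k^α = (n + g + δ)·k.
Since y* = [s/(n + g + δ)]^(α/(1−α)), we have s/(n + g + δ) = (y*)^((1−α)/α) = 1.86^1.381 = 2.3561.
Therefore n + g + δ = s / 2.3561 = 0.20 / 2.3561 = 0.0849, so δ = 0.0849 − 0.038 = 0.0469.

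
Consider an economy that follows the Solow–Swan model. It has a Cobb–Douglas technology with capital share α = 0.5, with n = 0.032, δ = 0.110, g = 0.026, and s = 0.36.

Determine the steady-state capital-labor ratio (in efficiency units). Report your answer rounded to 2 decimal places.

k* = 4.59

At the steady state, Δk = 0, so s·k^α = (n + g + δ)·k.
Rearranging, k^(1−α) = s / (n + g + δ).
k^0.5 = 0.36 / (0.032 + 0.026 + 0.110) = 0.36 / 0.168 = 2.1429
k* = 2.1429^(1/0.5) ≈ 4.5920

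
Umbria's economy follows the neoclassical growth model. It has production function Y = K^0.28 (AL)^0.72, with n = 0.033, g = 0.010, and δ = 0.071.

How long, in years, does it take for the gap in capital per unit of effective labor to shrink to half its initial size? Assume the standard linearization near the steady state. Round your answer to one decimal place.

Near the steady state the convergence rate is λ = (1 − α)(n + g + δ).
λ = (1 − 0.28) × 0.114 = 0.72 × 0.114 = 0.08208
Half-life = ln 2 / λ = 0.6931 / 0.08208 ≈ 8.44 years

about 8.4 years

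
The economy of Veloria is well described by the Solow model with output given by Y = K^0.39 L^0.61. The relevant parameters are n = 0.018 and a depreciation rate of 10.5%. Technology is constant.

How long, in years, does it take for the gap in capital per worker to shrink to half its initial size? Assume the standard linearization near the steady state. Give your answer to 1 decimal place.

t_½ ≈ 9.2 years

Near the steady state the convergence rate is λ = (1 − α)(n + δ).
λ = (1 − 0.39) × 0.123 = 0.61 × 0.123 = 0.07503
Half-life = ln 2 / λ = 0.6931 / 0.07503 ≈ 9.24 years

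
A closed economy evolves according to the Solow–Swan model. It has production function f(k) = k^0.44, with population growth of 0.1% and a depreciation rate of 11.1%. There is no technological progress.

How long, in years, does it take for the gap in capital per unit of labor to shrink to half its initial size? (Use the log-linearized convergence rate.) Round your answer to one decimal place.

Near the steady state the convergence rate is λ = (1 − α)(n + δ).
λ = (1 − 0.44) × 0.112 = 0.56 × 0.112 = 0.06272
Half-life = ln 2 / λ = 0.6931 / 0.06272 ≈ 11.05 years

t_½ ≈ 11.1 years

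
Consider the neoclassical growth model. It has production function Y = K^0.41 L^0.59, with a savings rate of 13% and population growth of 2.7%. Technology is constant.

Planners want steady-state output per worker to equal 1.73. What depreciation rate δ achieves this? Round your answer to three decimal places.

δ ≈ 0.032

In steady state, investment equals break-even investment: s·k^α = (n + δ)·k.
Since y* = [s/(n + δ)]^(α/(1−α)), we have s/(n + δ) = (y*)^((1−α)/α) = 1.73^1.439 = 2.2006.
Therefore n + δ = s / 2.2006 = 0.13 / 2.2006 = 0.0591, so δ = 0.0591 − 0.027 = 0.0321.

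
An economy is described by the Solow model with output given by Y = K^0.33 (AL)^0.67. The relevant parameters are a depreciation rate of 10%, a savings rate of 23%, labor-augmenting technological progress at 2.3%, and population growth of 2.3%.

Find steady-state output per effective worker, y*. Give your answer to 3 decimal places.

y* = 1.251

In steady state, investment equals break-even investment: s·k^α = (n + g + δ)·k.
Dividing both sides by k: k^(1−α) = s / (n + g + δ).
k^0.67 = 0.23 / (0.023 + 0.023 + 0.100) = 0.23 / 0.146 = 1.5753
k* = 1.5753^(1/0.67) ≈ 1.9705
y* = (k*)^α = 1.9705^0.33 ≈ 1.2509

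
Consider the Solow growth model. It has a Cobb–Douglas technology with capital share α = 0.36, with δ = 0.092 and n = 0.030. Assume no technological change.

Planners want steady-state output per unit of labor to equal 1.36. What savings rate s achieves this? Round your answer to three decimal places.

s ≈ 0.211

In steady state, investment equals break-even investment: s·k^α = (n + δ)·k.
Since y* = [s/(n + δ)]^(α/(1−α)), we have s/(n + δ) = (y*)^((1−α)/α) = 1.36^1.7778 = 1.7274.
Therefore s = 1.7274 × (n + δ) = 1.7274 × 0.122 = 0.2107.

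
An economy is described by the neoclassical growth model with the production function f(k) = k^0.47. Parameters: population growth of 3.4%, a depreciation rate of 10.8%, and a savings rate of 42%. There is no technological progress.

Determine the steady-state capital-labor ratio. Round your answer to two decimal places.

Steady state requires s·f(k) = (n + δ)·k, i.e. s·k^α = (n + δ)·k.
Rearranging, k^(1−α) = s / (n + δ).
k^0.53 = 0.42 / (0.034 + 0.108) = 0.42 / 0.142 = 2.9577
k* = 2.9577^(1/0.53) ≈ 7.7374

k* ≈ 7.74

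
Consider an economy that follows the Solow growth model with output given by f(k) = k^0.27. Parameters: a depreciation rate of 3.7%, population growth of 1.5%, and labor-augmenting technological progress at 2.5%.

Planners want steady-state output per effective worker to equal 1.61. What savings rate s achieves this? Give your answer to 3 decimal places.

At the steady state, Δk = 0, so s·k^α = (n + g + δ)·k.
Since y* = [s/(n + g + δ)]^(α/(1−α)), we have s/(n + g + δ) = (y*)^((1−α)/α) = 1.61^2.7037 = 3.6241.
Therefore s = 3.6241 × (n + g + δ) = 3.6241 × 0.077 = 0.2791.

s ≈ 0.279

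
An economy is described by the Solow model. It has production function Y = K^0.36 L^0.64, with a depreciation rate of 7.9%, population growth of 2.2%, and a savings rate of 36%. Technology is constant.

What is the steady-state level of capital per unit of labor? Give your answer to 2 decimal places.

At the steady state, Δk = 0, so s·k^α = (n + δ)·k.
Dividing both sides by k: k^(1−α) = s / (n + δ).
k^0.64 = 0.36 / (0.022 + 0.079) = 0.36 / 0.101 = 3.5644
k* = 3.5644^(1/0.64) ≈ 7.2858

k* = 7.29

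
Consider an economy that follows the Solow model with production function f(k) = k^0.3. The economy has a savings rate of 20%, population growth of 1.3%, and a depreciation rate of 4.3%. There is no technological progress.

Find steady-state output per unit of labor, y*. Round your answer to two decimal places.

At the steady state, Δk = 0, so s·k^α = (n + δ)·k.
Rearranging, k^(1−α) = s / (n + δ).
k^0.7 = 0.20 / (0.013 + 0.043) = 0.20 / 0.056 = 3.5714
k* = 3.5714^(1/0.7) ≈ 6.1627
y* = (k*)^α = 6.1627^0.3 ≈ 1.7256

y* = 1.73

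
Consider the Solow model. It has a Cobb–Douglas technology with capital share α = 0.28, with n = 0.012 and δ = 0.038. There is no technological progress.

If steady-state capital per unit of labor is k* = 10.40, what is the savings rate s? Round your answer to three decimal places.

Steady state requires s·f(k) = (n + δ)·k, i.e. s·k^α = (n + δ)·k.
So s / (n + δ) = (k*)^(1−α) = 10.40^0.72 = 5.3984.
Therefore s = 5.3984 × (n + δ) = 5.3984 × 0.050 = 0.2699.

s ≈ 0.270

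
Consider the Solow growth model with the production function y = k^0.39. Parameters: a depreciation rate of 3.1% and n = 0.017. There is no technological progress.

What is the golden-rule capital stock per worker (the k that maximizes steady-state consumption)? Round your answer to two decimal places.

k_gold ≈ 31.01

The golden rule sets f'(k) = n + δ, i.e. α·k^(α−1) = n + δ.
So k^(1−α) = α / (n + δ) = 0.39 / 0.048 = 8.1250.
k_gold = 8.1250^(1/0.61) ≈ 31.0109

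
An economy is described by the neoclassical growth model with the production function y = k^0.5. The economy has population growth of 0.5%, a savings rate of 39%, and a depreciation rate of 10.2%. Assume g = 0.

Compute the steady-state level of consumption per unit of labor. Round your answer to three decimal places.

At the steady state, Δk = 0, so s·k^α = (n + δ)·k.
Dividing both sides by k: k^(1−α) = s / (n + δ).
k^0.5 = 0.39 / (0.005 + 0.102) = 0.39 / 0.107 = 3.6449
k* = 3.6449^(1/0.5) ≈ 13.2853
y* = (k*)^α = 13.2853^0.5 ≈ 3.6449
c* = (1 − s)·y* = (1 − 0.39) × 3.6449 ≈ 2.2234

c* ≈ 2.223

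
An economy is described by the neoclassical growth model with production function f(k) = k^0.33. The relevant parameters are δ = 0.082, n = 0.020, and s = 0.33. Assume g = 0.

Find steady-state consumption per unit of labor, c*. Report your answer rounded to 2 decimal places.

At the steady state, Δk = 0, so s·k^α = (n + δ)·k.
Rearranging, k^(1−α) = s / (n + δ).
k^0.67 = 0.33 / (0.020 + 0.082) = 0.33 / 0.102 = 3.2353
k* = 3.2353^(1/0.67) ≈ 5.7685
y* = (k*)^α = 5.7685^0.33 ≈ 1.7830
c* = (1 − s)·y* = (1 − 0.33) × 1.7830 ≈ 1.1946

c* ≈ 1.19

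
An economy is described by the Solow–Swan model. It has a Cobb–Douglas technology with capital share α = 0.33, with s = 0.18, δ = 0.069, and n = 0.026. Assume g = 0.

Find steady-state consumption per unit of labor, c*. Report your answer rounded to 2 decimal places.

Steady state requires s·f(k) = (n + δ)·k, i.e. s·k^α = (n + δ)·k.
Rearranging, k^(1−α) = s / (n + δ).
k^0.67 = 0.18 / (0.026 + 0.069) = 0.18 / 0.095 = 1.8947
k* = 1.8947^(1/0.67) ≈ 2.5956
y* = (k*)^α = 2.5956^0.33 ≈ 1.3699
c* = (1 − s)·y* = (1 − 0.18) × 1.3699 ≈ 1.1233

c* = 1.12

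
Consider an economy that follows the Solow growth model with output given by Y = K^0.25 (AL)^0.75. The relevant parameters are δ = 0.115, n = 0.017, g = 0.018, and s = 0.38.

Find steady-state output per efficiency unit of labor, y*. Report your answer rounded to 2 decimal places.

y* ≈ 1.36

In steady state, investment equals break-even investment: s·k^α = (n + g + δ)·k.
Rearranging, k^(1−α) = s / (n + g + δ).
k^0.75 = 0.38 / (0.017 + 0.018 + 0.115) = 0.38 / 0.150 = 2.5333
k* = 2.5333^(1/0.75) ≈ 3.4534
y* = (k*)^α = 3.4534^0.25 ≈ 1.3632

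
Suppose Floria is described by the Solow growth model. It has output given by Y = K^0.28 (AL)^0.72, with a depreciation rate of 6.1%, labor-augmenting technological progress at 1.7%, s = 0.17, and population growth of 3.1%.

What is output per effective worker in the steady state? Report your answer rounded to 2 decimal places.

In steady state, investment equals break-even investment: s·k^α = (n + g + δ)·k.
Dividing both sides by k: k^(1−α) = s / (n + g + δ).
k^0.72 = 0.17 / (0.031 + 0.017 + 0.061) = 0.17 / 0.109 = 1.5596
k* = 1.5596^(1/0.72) ≈ 1.8538
y* = (k*)^α = 1.8538^0.28 ≈ 1.1887

y* ≈ 1.19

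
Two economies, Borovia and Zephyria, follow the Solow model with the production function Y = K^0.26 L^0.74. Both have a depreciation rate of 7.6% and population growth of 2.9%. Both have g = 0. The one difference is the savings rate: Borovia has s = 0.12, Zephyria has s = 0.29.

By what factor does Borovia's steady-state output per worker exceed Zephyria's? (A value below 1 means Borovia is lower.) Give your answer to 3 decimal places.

ratio ≈ 0.733

Steady-state y* = [s/(n + δ)]^(α/(1−α)), so the ratio is [ (s_B/(n + δ)_B) / (s_Z/(n + δ)_Z) ]^0.3514.
s_B/(n + δ)_B = 0.12/0.105 = 1.1429; s_Z/(n + δ)_Z = 0.29/0.105 = 2.7619.
Ratio = (1.1429/2.7619)^0.3514 = 0.4138^0.3514 ≈ 0.7334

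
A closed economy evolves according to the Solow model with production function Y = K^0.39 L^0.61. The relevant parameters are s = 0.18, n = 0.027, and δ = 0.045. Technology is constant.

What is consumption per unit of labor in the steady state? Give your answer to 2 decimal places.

In steady state, investment equals break-even investment: s·k^α = (n + δ)·k.
Dividing both sides by k: k^(1−α) = s / (n + δ).
k^0.61 = 0.18 / (0.027 + 0.045) = 0.18 / 0.072 = 2.5000
k* = 2.5000^(1/0.61) ≈ 4.4912
y* = (k*)^α = 4.4912^0.39 ≈ 1.7965
c* = (1 − s)·y* = (1 − 0.18) × 1.7965 ≈ 1.4731

c* = 1.47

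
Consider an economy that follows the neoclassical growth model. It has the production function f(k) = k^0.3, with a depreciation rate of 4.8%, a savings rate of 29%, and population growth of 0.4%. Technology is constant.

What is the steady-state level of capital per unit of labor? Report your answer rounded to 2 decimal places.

At the steady state, Δk = 0, so s·k^α = (n + δ)·k.
Rearranging, k^(1−α) = s / (n + δ).
k^0.7 = 0.29 / (0.004 + 0.048) = 0.29 / 0.052 = 5.5769
k* = 5.5769^(1/0.7) ≈ 11.6486

k* ≈ 11.65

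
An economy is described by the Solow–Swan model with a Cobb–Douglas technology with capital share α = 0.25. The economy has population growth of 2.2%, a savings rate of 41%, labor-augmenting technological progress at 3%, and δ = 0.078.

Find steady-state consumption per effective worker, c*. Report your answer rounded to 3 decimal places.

Steady state requires s·f(k) = (n + g + δ)·k, i.e. s·k^α = (n + g + δ)·k.
Rearranging, k^(1−α) = s / (n + g + δ).
k^0.75 = 0.41 / (0.022 + 0.030 + 0.078) = 0.41 / 0.130 = 3.1538
k* = 3.1538^(1/0.75) ≈ 4.6250
y* = (k*)^α = 4.6250^0.25 ≈ 1.4665
c* = (1 − s)·y* = (1 − 0.41) × 1.4665 ≈ 0.8652

c* = 0.865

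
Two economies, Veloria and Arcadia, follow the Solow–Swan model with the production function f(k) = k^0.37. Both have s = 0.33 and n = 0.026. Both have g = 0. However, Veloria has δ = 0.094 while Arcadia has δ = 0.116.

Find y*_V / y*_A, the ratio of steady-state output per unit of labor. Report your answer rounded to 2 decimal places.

Steady-state y* = [s/(n + δ)]^(α/(1−α)), so the ratio is [ (s_V/(n + δ)_V) / (s_A/(n + δ)_A) ]^0.5873.
s_V/(n + δ)_V = 0.33/0.120 = 2.7500; s_A/(n + δ)_A = 0.33/0.142 = 2.3239.
Ratio = (2.7500/2.3239)^0.5873 = 1.1834^0.5873 ≈ 1.1040

y*_V / y*_A ≈ 1.10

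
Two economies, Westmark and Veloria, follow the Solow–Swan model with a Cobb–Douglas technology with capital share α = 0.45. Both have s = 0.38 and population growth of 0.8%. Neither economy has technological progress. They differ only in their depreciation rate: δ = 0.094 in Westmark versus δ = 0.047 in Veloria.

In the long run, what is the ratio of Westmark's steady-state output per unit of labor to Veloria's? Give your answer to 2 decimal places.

Steady-state y* = [s/(n + δ)]^(α/(1−α)), so the ratio is [ (s_W/(n + δ)_W) / (s_V/(n + δ)_V) ]^0.8182.
s_W/(n + δ)_W = 0.38/0.102 = 3.7255; s_V/(n + δ)_V = 0.38/0.055 = 6.9091.
Ratio = (3.7255/6.9091)^0.8182 = 0.5392^0.8182 ≈ 0.6033

ratio ≈ 0.60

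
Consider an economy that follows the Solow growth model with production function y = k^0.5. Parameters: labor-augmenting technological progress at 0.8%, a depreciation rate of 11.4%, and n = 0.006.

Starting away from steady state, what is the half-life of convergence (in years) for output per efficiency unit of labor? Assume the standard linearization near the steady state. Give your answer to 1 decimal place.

half-life ≈ 10.8 years

Near the steady state the convergence rate is λ = (1 − α)(n + g + δ).
λ = (1 − 0.5) × 0.128 = 0.5 × 0.128 = 0.0640
Half-life = ln 2 / λ = 0.6931 / 0.0640 ≈ 10.83 years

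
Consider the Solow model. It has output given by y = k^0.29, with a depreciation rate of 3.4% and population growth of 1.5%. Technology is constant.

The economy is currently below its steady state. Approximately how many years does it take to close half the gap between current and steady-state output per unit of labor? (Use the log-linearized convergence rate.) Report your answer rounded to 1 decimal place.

Near the steady state the convergence rate is λ = (1 − α)(n + δ).
λ = (1 − 0.29) × 0.049 = 0.71 × 0.049 = 0.03479
Half-life = ln 2 / λ = 0.6931 / 0.03479 ≈ 19.92 years

t_½ ≈ 19.9 years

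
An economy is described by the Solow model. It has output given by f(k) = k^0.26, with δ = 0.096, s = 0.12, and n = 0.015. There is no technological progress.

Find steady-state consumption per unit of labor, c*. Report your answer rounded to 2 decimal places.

At the steady state, Δk = 0, so s·k^α = (n + δ)·k.
Dividing both sides by k: k^(1−α) = s / (n + δ).
k^0.74 = 0.12 / (0.015 + 0.096) = 0.12 / 0.111 = 1.0811
k* = 1.0811^(1/0.74) ≈ 1.1111
y* = (k*)^α = 1.1111^0.26 ≈ 1.0278
c* = (1 − s)·y* = (1 − 0.12) × 1.0278 ≈ 0.9045

c* ≈ 0.90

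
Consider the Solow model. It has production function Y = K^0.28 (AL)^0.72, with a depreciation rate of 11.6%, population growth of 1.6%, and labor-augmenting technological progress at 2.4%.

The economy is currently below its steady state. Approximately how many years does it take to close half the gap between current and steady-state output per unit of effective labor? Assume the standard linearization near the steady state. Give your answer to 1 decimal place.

half-life ≈ 6.2 years

Near the steady state the convergence rate is λ = (1 − α)(n + g + δ).
λ = (1 − 0.28) × 0.156 = 0.72 × 0.156 = 0.11232
Half-life = ln 2 / λ = 0.6931 / 0.11232 ≈ 6.17 years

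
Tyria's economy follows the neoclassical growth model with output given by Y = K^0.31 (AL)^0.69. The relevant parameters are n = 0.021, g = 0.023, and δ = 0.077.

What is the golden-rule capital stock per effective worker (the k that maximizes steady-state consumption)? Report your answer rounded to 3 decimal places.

The golden rule sets f'(k) = n + g + δ, i.e. α·k^(α−1) = n + g + δ.
So k^(1−α) = α / (n + g + δ) = 0.31 / 0.121 = 2.5620.
k_gold = 2.5620^(1/0.69) ≈ 3.9097

k_gold ≈ 3.910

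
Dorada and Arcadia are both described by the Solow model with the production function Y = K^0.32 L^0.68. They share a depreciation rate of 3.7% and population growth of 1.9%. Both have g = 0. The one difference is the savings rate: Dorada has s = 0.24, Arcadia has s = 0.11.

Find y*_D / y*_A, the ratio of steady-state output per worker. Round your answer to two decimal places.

Steady-state y* = [s/(n + δ)]^(α/(1−α)), so the ratio is [ (s_D/(n + δ)_D) / (s_A/(n + δ)_A) ]^0.4706.
s_D/(n + δ)_D = 0.24/0.056 = 4.2857; s_A/(n + δ)_A = 0.11/0.056 = 1.9643.
Ratio = (4.2857/1.9643)^0.4706 = 2.1818^0.4706 ≈ 1.4436

y*_D / y*_A ≈ 1.44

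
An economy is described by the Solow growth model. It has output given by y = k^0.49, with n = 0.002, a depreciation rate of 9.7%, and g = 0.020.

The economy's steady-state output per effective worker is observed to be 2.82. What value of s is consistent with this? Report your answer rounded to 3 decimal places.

In steady state, investment equals break-even investment: s·k^α = (n + g + δ)·k.
Since y* = [s/(n + g + δ)]^(α/(1−α)), we have s/(n + g + δ) = (y*)^((1−α)/α) = 2.82^1.0408 = 2.9418.
Therefore s = 2.9418 × (n + g + δ) = 2.9418 × 0.119 = 0.3501.

s ≈ 0.350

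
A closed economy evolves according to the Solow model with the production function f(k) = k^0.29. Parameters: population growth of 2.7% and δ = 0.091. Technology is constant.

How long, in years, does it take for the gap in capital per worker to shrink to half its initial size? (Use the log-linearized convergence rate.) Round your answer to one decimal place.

Near the steady state the convergence rate is λ = (1 − α)(n + δ).
λ = (1 − 0.29) × 0.118 = 0.71 × 0.118 = 0.08378
Half-life = ln 2 / λ = 0.6931 / 0.08378 ≈ 8.27 years

half-life ≈ 8.3 years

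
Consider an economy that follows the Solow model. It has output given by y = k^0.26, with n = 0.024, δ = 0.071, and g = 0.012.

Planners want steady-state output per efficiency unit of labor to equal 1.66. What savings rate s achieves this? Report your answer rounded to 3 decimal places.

At the steady state, Δk = 0, so s·k^α = (n + g + δ)·k.
Since y* = [s/(n + g + δ)]^(α/(1−α)), we have s/(n + g + δ) = (y*)^((1−α)/α) = 1.66^2.8462 = 4.2313.
Therefore s = 4.2313 × (n + g + δ) = 4.2313 × 0.107 = 0.4527.

s ≈ 0.453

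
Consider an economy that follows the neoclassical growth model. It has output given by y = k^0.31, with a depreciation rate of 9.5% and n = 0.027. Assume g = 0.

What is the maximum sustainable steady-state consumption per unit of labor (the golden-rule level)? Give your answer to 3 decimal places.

At the golden rule, f'(k) = n + δ, so α·k^(α−1) = n + δ and k_gold = (α/(n + δ))^(1/(1−α)).
k_gold = (0.31/0.122)^(1/0.69) = 2.5410^1.4493 ≈ 3.8634
c_gold = f(k_gold) − (n + δ)·k_gold = 1.5204 − 0.122×3.8634 ≈ 1.0491

c_gold ≈ 1.049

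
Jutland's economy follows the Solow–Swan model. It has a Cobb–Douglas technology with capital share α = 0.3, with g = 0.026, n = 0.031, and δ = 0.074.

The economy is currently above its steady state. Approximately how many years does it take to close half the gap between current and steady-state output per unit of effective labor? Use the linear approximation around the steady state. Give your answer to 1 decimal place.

about 7.6 years

Near the steady state the convergence rate is λ = (1 − α)(n + g + δ).
λ = (1 − 0.3) × 0.131 = 0.7 × 0.131 = 0.0917
Half-life = ln 2 / λ = 0.6931 / 0.0917 ≈ 7.56 years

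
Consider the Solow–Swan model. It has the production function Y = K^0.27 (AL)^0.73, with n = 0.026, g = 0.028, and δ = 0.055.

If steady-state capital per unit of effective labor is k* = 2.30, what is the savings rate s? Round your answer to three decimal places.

At the steady state, Δk = 0, so s·k^α = (n + g + δ)·k.
So s / (n + g + δ) = (k*)^(1−α) = 2.30^0.73 = 1.8368.
Therefore s = 1.8368 × (n + g + δ) = 1.8368 × 0.109 = 0.2002.

s ≈ 0.200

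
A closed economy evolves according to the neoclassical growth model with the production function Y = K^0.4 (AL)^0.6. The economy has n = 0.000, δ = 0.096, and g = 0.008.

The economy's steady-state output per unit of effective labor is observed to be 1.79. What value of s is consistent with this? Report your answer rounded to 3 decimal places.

At the steady state, Δk = 0, so s·k^α = (n + g + δ)·k.
Since y* = [s/(n + g + δ)]^(α/(1−α)), we have s/(n + g + δ) = (y*)^((1−α)/α) = 1.79^1.5 = 2.3949.
Therefore s = 2.3949 × (n + g + δ) = 2.3949 × 0.104 = 0.2491.

s ≈ 0.249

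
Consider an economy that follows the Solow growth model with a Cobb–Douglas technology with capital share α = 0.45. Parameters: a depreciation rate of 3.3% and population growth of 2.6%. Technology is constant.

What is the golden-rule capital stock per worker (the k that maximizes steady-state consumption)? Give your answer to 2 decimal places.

k_gold ≈ 40.21

The golden rule sets f'(k) = n + δ, i.e. α·k^(α−1) = n + δ.
So k^(1−α) = α / (n + δ) = 0.45 / 0.059 = 7.6271.
k_gold = 7.6271^(1/0.55) ≈ 40.2059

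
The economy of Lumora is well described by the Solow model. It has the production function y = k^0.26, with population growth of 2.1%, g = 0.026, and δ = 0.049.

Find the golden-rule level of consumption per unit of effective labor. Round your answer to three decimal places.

c_gold ≈ 1.050

At the golden rule, f'(k) = n + g + δ, so α·k^(α−1) = n + g + δ and k_gold = (α/(n + g + δ))^(1/(1−α)).
k_gold = (0.26/0.096)^(1/0.74) = 2.7083^1.3514 ≈ 3.8437
c_gold = f(k_gold) − (n + g + δ)·k_gold = 1.4192 − 0.096×3.8437 ≈ 1.0502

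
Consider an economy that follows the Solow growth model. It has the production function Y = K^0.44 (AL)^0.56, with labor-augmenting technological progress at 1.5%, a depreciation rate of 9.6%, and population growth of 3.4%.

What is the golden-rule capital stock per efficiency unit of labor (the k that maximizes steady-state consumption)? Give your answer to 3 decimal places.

The golden rule sets f'(k) = n + g + δ, i.e. α·k^(α−1) = n + g + δ.
So k^(1−α) = α / (n + g + δ) = 0.44 / 0.145 = 3.0345.
k_gold = 3.0345^(1/0.56) ≈ 7.2589

k_gold ≈ 7.259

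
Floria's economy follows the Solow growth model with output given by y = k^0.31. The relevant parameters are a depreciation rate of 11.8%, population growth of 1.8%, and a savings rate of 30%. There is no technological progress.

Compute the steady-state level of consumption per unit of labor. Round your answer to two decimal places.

c* = 1.00

In steady state, investment equals break-even investment: s·k^α = (n + δ)·k.
Dividing both sides by k: k^(1−α) = s / (n + δ).
k^0.69 = 0.30 / (0.018 + 0.118) = 0.30 / 0.136 = 2.2059
k* = 2.2059^(1/0.69) ≈ 3.1474
y* = (k*)^α = 3.1474^0.31 ≈ 1.4268
c* = (1 − s)·y* = (1 − 0.30) × 1.4268 ≈ 0.9988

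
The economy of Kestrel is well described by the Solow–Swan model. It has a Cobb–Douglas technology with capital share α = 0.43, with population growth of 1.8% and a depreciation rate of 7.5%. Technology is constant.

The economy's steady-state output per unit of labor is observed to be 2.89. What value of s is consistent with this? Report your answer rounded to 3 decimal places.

Steady state requires s·f(k) = (n + δ)·k, i.e. s·k^α = (n + δ)·k.
Since y* = [s/(n + δ)]^(α/(1−α)), we have s/(n + δ) = (y*)^((1−α)/α) = 2.89^1.3256 = 4.0829.
Therefore s = 4.0829 × (n + δ) = 4.0829 × 0.093 = 0.3797.

s ≈ 0.380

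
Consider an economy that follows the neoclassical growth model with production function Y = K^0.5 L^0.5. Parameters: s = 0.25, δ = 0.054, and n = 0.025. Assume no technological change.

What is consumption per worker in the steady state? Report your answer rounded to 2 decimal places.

c* ≈ 2.37

In steady state, investment equals break-even investment: s·k^α = (n + δ)·k.
Dividing both sides by k: k^(1−α) = s / (n + δ).
k^0.5 = 0.25 / (0.025 + 0.054) = 0.25 / 0.079 = 3.1646
k* = 3.1646^(1/0.5) ≈ 10.0147
y* = (k*)^α = 10.0147^0.5 ≈ 3.1646
c* = (1 − s)·y* = (1 − 0.25) × 3.1646 ≈ 2.3735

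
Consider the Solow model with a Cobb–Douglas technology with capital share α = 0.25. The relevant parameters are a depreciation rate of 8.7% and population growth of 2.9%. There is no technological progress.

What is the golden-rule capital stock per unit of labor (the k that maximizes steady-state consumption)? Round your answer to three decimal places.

k_gold ≈ 2.784

The golden rule sets f'(k) = n + δ, i.e. α·k^(α−1) = n + δ.
So k^(1−α) = α / (n + δ) = 0.25 / 0.116 = 2.1552.
k_gold = 2.1552^(1/0.75) ≈ 2.7839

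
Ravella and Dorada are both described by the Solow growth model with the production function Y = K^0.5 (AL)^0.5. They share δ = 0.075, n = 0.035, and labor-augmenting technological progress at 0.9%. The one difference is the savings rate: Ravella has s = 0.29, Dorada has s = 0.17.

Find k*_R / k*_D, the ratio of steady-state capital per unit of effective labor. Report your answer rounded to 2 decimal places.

Steady-state k* = [s/(n + g + δ)]^(1/(1−α)), so the ratio is [ (s_R/(n + g + δ)_R) / (s_D/(n + g + δ)_D) ]^2.
s_R/(n + g + δ)_R = 0.29/0.119 = 2.4370; s_D/(n + g + δ)_D = 0.17/0.119 = 1.4286.
Ratio = (2.4370/1.4286)^2 = 1.7059^2 ≈ 2.9101

k*_R / k*_D ≈ 2.91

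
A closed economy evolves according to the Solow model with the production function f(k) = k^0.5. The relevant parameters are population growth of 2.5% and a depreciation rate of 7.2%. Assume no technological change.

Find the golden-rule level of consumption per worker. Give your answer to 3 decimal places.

At the golden rule, f'(k) = n + δ, so α·k^(α−1) = n + δ and k_gold = (α/(n + δ))^(1/(1−α)).
k_gold = (0.5/0.097)^(1/0.5) = 5.1546^2 ≈ 26.5699
c_gold = f(k_gold) − (n + δ)·k_gold = 5.1546 − 0.097×26.5699 ≈ 2.5773

c_gold ≈ 2.577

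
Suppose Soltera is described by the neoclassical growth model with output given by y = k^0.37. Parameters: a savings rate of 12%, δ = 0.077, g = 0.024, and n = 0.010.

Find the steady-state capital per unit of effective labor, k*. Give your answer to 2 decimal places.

k* = 1.13

In steady state, investment equals break-even investment: s·k^α = (n + g + δ)·k.
Rearranging, k^(1−α) = s / (n + g + δ).
k^0.63 = 0.12 / (0.010 + 0.024 + 0.077) = 0.12 / 0.111 = 1.0811
k* = 1.0811^(1/0.63) ≈ 1.1318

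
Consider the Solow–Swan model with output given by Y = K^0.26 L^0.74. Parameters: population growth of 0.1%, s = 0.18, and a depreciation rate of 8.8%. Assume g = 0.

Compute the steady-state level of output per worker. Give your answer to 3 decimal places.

Steady state requires s·f(k) = (n + δ)·k, i.e. s·k^α = (n + δ)·k.
Dividing both sides by k: k^(1−α) = s / (n + δ).
k^0.74 = 0.18 / (0.001 + 0.088) = 0.18 / 0.089 = 2.0225
k* = 2.0225^(1/0.74) ≈ 2.5904
y* = (k*)^α = 2.5904^0.26 ≈ 1.2808

y* ≈ 1.281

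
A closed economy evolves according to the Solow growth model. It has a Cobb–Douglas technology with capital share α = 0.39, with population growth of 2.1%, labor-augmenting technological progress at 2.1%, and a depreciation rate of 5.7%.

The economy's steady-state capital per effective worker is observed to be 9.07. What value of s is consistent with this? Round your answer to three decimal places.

At the steady state, Δk = 0, so s·k^α = (n + g + δ)·k.
So s / (n + g + δ) = (k*)^(1−α) = 9.07^0.61 = 3.8383.
Therefore s = 3.8383 × (n + g + δ) = 3.8383 × 0.099 = 0.3800.

s ≈ 0.380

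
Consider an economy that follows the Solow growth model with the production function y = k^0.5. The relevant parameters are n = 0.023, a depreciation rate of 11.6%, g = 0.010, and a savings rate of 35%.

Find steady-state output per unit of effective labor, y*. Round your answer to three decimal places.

At the steady state, Δk = 0, so s·k^α = (n + g + δ)·k.
Dividing both sides by k: k^(1−α) = s / (n + g + δ).
k^0.5 = 0.35 / (0.023 + 0.010 + 0.116) = 0.35 / 0.149 = 2.3490
k* = 2.3490^(1/0.5) ≈ 5.5178
y* = (k*)^α = 5.5178^0.5 ≈ 2.3490

y* = 2.349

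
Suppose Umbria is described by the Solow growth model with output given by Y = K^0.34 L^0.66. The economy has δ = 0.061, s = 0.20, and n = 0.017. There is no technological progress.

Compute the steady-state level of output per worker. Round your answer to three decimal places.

y* ≈ 1.624

In steady state, investment equals break-even investment: s·k^α = (n + δ)·k.
Dividing both sides by k: k^(1−α) = s / (n + δ).
k^0.66 = 0.20 / (0.017 + 0.061) = 0.20 / 0.078 = 2.5641
k* = 2.5641^(1/0.66) ≈ 4.1648
y* = (k*)^α = 4.1648^0.34 ≈ 1.6243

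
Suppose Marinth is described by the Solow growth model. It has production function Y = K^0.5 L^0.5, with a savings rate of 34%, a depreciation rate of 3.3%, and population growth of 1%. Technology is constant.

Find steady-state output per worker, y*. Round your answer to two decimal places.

y* ≈ 7.91

At the steady state, Δk = 0, so s·k^α = (n + δ)·k.
Rearranging, k^(1−α) = s / (n + δ).
k^0.5 = 0.34 / (0.010 + 0.033) = 0.34 / 0.043 = 7.9070
k* = 7.9070^(1/0.5) ≈ 62.5206
y* = (k*)^α = 62.5206^0.5 ≈ 7.9070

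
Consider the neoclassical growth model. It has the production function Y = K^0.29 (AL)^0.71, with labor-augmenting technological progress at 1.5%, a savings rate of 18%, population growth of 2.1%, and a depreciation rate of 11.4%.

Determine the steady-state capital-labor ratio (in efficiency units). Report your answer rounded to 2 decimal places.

In steady state, investment equals break-even investment: s·k^α = (n + g + δ)·k.
Rearranging, k^(1−α) = s / (n + g + δ).
k^0.71 = 0.18 / (0.021 + 0.015 + 0.114) = 0.18 / 0.150 = 1.2000
k* = 1.2000^(1/0.71) ≈ 1.2928

k* = 1.29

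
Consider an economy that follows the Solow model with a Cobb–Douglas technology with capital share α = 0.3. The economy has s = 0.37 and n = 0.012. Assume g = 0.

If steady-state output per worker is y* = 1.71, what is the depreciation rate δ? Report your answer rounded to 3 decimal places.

Steady state requires s·f(k) = (n + δ)·k, i.e. s·k^α = (n + δ)·k.
Since y* = [s/(n + δ)]^(α/(1−α)), we have s/(n + δ) = (y*)^((1−α)/α) = 1.71^2.3333 = 3.4966.
Therefore n + δ = s / 3.4966 = 0.37 / 3.4966 = 0.1058, so δ = 0.1058 − 0.012 = 0.0938.

δ ≈ 0.094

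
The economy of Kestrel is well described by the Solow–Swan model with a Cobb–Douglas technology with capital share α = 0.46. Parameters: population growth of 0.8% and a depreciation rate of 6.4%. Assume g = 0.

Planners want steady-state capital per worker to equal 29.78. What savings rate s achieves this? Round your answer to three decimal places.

At the steady state, Δk = 0, so s·k^α = (n + δ)·k.
So s / (n + δ) = (k*)^(1−α) = 29.78^0.54 = 6.2506.
Therefore s = 6.2506 × (n + δ) = 6.2506 × 0.072 = 0.4500.

s ≈ 0.450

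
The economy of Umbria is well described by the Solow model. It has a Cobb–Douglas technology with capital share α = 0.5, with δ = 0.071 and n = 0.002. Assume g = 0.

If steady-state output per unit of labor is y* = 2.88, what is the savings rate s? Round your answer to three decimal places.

At the steady state, Δk = 0, so s·k^α = (n + δ)·k.
Since y* = [s/(n + δ)]^(α/(1−α)), we have s/(n + δ) = (y*)^((1−α)/α) = 2.88^1 = 2.8800.
Therefore s = 2.8800 × (n + δ) = 2.8800 × 0.073 = 0.2102.

s ≈ 0.210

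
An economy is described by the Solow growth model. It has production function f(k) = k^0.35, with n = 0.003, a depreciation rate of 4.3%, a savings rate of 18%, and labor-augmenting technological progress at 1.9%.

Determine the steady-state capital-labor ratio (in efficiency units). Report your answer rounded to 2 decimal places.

k* = 4.79

Steady state requires s·f(k) = (n + g + δ)·k, i.e. s·k^α = (n + g + δ)·k.
Dividing both sides by k: k^(1−α) = s / (n + g + δ).
k^0.65 = 0.18 / (0.003 + 0.019 + 0.043) = 0.18 / 0.065 = 2.7692
k* = 2.7692^(1/0.65) ≈ 4.7923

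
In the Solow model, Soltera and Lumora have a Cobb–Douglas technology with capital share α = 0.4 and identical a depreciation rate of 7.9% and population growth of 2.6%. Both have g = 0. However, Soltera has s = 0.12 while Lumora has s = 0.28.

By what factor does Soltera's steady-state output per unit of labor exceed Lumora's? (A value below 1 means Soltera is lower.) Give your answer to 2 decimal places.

y*_S / y*_L ≈ 0.57

Steady-state y* = [s/(n + δ)]^(α/(1−α)), so the ratio is [ (s_S/(n + δ)_S) / (s_L/(n + δ)_L) ]^0.6667.
s_S/(n + δ)_S = 0.12/0.105 = 1.1429; s_L/(n + δ)_L = 0.28/0.105 = 2.6667.
Ratio = (1.1429/2.6667)^0.6667 = 0.4286^0.6667 ≈ 0.5684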